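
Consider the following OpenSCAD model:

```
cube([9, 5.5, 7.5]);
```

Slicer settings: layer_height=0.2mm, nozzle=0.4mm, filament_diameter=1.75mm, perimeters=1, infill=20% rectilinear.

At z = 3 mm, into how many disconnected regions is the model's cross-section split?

1

At z = 3 mm: the cube is present — its section is the full 9×5.5 rectangle. The result has 1 disconnected region.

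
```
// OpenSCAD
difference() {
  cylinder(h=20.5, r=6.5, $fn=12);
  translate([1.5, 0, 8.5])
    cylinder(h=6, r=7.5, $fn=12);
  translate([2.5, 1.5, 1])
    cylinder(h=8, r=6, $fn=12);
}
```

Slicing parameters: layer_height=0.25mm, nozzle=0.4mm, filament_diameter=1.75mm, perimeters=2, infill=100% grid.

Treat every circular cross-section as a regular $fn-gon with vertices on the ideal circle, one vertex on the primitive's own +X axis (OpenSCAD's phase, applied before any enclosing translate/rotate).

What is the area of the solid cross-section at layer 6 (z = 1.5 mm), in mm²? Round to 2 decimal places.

At z = 1.5 mm: the cylinder: section is a regular 12-gon, circumradius r=6.5 (area = (12/2)·6.500²·sin(360°/12) = 126.75 mm²); the cylinder at (1.5, 0) is not intersected at this z (z outside [8.5, 14.5]); the cylinder at (2.5, 1.5): section is a regular 12-gon, circumradius r=6 (area = (12/2)·6.000²·sin(360°/12) = 108.00 mm²); After the difference (first − rest): starting from the r=6.5 cylinder (126.75 mm²), the r=6 cylinder at (2.5, 1.5) partially overlaps it — only the 81.60 mm² overlap (of its 108.00 mm²) is removed, clipping the outline — area = 45.15 mm². Overall, the cross-section is a single solid region. Net area = 45.15 mm².

45.15 mm²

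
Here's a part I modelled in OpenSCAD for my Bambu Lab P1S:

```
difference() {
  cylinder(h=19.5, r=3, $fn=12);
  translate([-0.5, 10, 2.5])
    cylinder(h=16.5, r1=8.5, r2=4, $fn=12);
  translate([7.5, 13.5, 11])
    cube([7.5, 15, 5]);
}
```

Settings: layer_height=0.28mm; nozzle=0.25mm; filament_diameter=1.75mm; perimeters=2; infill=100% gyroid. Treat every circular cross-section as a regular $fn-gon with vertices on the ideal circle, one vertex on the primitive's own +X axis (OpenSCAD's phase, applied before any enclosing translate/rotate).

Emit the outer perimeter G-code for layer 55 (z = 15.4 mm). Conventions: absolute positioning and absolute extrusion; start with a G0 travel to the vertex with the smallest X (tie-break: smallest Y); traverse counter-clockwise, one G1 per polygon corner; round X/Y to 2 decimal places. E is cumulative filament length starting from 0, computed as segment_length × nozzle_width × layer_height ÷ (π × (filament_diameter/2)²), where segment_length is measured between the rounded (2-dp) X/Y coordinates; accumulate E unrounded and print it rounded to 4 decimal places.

G0 X-3.00 Y0.00 Z15.40
G1 X-2.60 Y-1.50 E0.0452
G1 X-1.50 Y-2.60 E0.0905
G1 X0.00 Y-3.00 E0.1356
G1 X1.50 Y-2.60 E0.1808
G1 X2.60 Y-1.50 E0.2261
G1 X3.00 Y0.00 E0.2713
G1 X2.60 Y1.50 E0.3164
G1 X1.50 Y2.60 E0.3617
G1 X0.00 Y3.00 E0.4069
G1 X-1.50 Y2.60 E0.4521
G1 X-2.60 Y1.50 E0.4973
G1 X-3.00 Y0.00 E0.5425

At z = 15.4 mm: the cylinder: section is a regular 12-gon, circumradius r=3; the cone at (-0.5, 10) contributes a regular 12-gon of circumradius 4.982 (interpolated between r1=8.5 and r2=4 at t=0.782); the cube at (7.5, 13.5) (footprint 7.5×15) is included at this height; Taking the first minus the rest: starting from the r=3 cylinder, the cone at (-0.5, 10) misses the remaining region (no effect); the 7.5×15 cube at (7.5, 13.5) misses the remaining region (no effect) — 1 connected region. The outline is a single polygon with 12 vertices. Extrusion per mm of travel: 0.25 × 0.28 / (π × 0.875²) = 0.029103. Accumulating E over each segment gives final E = 0.5425.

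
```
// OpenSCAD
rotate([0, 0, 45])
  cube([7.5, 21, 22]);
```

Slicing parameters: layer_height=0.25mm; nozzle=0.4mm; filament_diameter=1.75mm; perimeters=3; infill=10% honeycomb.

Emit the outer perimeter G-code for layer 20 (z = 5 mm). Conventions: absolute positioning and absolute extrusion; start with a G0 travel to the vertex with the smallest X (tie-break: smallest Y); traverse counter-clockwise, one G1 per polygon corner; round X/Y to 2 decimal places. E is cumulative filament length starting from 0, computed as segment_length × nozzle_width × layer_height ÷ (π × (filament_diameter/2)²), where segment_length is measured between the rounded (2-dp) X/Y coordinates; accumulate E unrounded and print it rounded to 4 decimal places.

At z = 5 mm: the cube is present — its section is the full 7.5×21 rectangle; (whole slice rotated 45° about Z — lengths, areas and connectivity unchanged). The outline is a single polygon with 4 vertices. Extrusion per mm of travel: 0.4 × 0.25 / (π × 0.875²) = 0.041575. Accumulating E over each segment gives final E = 2.3695.

G0 X-14.85 Y14.85 Z5.00
G1 X0.00 Y0.00 E0.8731
G1 X5.30 Y5.30 E1.1847
G1 X-9.55 Y20.15 E2.0579
G1 X-14.85 Y14.85 E2.3695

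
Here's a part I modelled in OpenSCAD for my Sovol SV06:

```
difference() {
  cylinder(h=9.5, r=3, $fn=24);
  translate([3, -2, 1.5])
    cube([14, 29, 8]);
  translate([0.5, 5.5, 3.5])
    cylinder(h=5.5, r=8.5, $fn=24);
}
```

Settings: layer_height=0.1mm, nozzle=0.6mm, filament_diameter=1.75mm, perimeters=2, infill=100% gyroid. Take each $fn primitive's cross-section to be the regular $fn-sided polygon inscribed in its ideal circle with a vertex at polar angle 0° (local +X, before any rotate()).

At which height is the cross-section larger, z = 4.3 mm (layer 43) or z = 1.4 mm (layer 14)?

Layer 43 (z = 4.3): the r=3 cylinder gives a regular 24-gon of circumradius 3 (constant along its height) (area = (24/2)·3.000²·sin(360°/24) = 27.95 mm²); the cube at (3, -2) is present — its section is the full 14×29 rectangle (area 406.00 mm²); the r=8.5 cylinder at (0.5, 5.5) contributes a regular 24-gon of circumradius 8.5 (area = (24/2)·8.500²·sin(360°/24) = 224.40 mm²); After the difference (first − rest): starting from the r=3 cylinder (27.95 mm²), the 14×29 cube at (3, -2) misses the remaining region (no effect); the r=8.5 cylinder at (0.5, 5.5) partially overlaps it — only the 27.89 mm² overlap (of its 224.40 mm²) is removed, clipping the outline — area = 0.07 mm². So its area = 0.07 mm². Layer 14 (z = 1.4): the r=3 cylinder contributes a regular 24-gon of circumradius 3 (area = (24/2)·3.000²·sin(360°/24) = 27.95 mm²); the cube at (3, -2) is absent (z outside [1.5, 9.5]); the cylinder at (0.5, 5.5) is absent (z outside [3.5, 9]); Taking the first minus the rest: none of the subtracted shapes is present at this height, so the r=3 cylinder is unchanged — area = 27.95 mm². So its area = 27.95 mm². Layer 14 is larger (27.95 vs 0.07 mm²).

layer 14 (z = 1.4 mm)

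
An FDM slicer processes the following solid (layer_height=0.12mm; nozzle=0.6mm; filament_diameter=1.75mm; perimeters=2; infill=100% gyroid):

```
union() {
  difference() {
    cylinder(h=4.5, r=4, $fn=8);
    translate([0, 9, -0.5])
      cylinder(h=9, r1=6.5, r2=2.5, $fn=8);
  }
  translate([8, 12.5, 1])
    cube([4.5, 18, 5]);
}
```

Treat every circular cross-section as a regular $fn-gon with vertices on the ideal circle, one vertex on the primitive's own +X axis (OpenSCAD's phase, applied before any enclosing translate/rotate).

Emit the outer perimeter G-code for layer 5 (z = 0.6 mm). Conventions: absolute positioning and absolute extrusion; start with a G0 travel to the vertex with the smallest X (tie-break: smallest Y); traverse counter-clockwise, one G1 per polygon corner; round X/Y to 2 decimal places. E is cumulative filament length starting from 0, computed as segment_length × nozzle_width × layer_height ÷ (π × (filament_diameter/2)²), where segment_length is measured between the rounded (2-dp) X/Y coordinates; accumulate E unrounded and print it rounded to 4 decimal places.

At z = 0.6 mm: the cylinder: section is a regular 8-gon, circumradius r=4; the cone at (0, 9): at t=0.122 of its height the radius interpolates to r₁+(r₂−r₁)t = 6.011, giving a regular 8-gon of that circumradius; Subtracting the remaining from the first: starting from the r=4 cylinder, the cone at (0, 9) partially overlaps it — only the 1.23 mm² overlap (of its 102.20 mm²) is removed, clipping the outline — 1 connected region; the cube at (8, 12.5) is absent (z outside [1, 6]); Merging all regions: only that combined region is present, so the union is just that shape — 1 connected region. The outline is a single polygon with 10 vertices. Extrusion per mm of travel: 0.6 × 0.12 / (π × 0.875²) = 0.029934. Accumulating E over each segment gives final E = 0.7331.

G0 X-4.00 Y0.00 Z0.60
G1 X-2.83 Y-2.83 E0.0917
G1 X0.00 Y-4.00 E0.1833
G1 X2.83 Y-2.83 E0.2750
G1 X4.00 Y0.00 E0.3667
G1 X2.83 Y2.83 E0.4583
G1 X1.22 Y3.49 E0.5104
G1 X0.00 Y2.99 E0.5499
G1 X-1.22 Y3.49 E0.5894
G1 X-2.83 Y2.83 E0.6414
G1 X-4.00 Y0.00 E0.7331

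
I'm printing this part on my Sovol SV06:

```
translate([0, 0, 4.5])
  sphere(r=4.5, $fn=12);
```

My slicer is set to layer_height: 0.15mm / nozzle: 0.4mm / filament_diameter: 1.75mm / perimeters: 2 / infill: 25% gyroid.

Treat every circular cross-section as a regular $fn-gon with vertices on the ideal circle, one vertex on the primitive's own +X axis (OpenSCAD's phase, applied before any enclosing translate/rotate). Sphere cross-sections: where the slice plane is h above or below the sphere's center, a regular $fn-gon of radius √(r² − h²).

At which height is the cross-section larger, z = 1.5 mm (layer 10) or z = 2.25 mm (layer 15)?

layer 15 (z = 2.25 mm)

Layer 10 (z = 1.5): the sphere: section is a regular 12-gon, circumradius = √(r²−h²) = √(4.5²−3²) = 3.354 (area = (12/2)·3.354²·sin(360°/12) = 33.75 mm²). So its area = 33.75 mm². Layer 15 (z = 2.25): the sphere: section is a regular 12-gon, circumradius = √(r²−h²) = √(4.5²−2.25²) = 3.897 (area = (12/2)·3.897²·sin(360°/12) = 45.56 mm²). So its area = 45.56 mm². Layer 15 is larger (45.56 vs 33.75 mm²).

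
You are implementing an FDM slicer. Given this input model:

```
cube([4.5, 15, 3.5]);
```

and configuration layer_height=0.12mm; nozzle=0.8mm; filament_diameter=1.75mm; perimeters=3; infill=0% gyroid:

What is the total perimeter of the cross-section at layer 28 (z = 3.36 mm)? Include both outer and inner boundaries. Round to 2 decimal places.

39.00 mm

At z = 3.36 mm: the cube is present — its section is the full 4.5×15 rectangle (perimeter 39.00 mm). Overall, the cross-section is a single solid region. Total boundary length (outer) = 39.00 mm.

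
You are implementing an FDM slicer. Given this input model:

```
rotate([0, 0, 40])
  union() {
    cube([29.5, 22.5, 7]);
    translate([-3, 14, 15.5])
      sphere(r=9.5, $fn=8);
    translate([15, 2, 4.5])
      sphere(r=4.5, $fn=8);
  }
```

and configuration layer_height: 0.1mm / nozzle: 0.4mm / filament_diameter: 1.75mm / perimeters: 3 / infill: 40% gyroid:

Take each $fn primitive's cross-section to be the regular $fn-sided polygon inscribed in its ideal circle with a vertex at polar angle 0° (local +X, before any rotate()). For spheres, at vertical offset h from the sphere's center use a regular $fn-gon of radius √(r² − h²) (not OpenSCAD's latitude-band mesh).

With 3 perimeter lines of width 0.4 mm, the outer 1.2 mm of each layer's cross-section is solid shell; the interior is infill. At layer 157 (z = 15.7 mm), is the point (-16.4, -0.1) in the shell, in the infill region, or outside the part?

outside

At z = 15.7 mm: the cube is not intersected at this z (z outside [0, 7]); the r=9.5 sphere at (-3, 14) contributes a regular 8-gon of circumradius √(9.5²−0.2²) = 9.498; the sphere at (15, 2) is absent (|z−center|=11.200 > r=4.5); Merging all regions: only the r=9.5 sphere at (-3, 14) is present, so the union is just that shape — 1 connected region; (rotated 40° about Z; rotation is an isometry so areas/perimeters/island counts are preserved). Overall, the cross-section is a single solid region. Undo the 40° rotation: the query point maps to (-12.627, 10.465) in the un-rotated model frame. The nearest boundary edge runs (-12.50, 14.00)→(-9.72, 7.28); distance from the point to it = 1.47 mm. The point is not inside any of the regions above, so it lies outside the cross-section (1.47 mm from the nearest boundary).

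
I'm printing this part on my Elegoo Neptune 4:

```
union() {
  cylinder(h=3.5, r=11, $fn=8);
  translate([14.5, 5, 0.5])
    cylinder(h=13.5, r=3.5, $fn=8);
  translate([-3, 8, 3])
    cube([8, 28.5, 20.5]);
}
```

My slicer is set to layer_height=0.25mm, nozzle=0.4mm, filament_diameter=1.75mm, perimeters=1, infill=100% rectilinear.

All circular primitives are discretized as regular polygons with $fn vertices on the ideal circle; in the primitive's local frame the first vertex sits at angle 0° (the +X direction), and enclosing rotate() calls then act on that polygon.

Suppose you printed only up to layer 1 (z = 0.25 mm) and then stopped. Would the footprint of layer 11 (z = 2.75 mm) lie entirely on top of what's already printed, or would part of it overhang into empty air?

Compare the two slices. At z = 0.25: the r=11 cylinder contributes a regular 8-gon of circumradius 11 (area = (8/2)·11.000²·sin(360°/8) = 342.24 mm²); the cylinder at (14.5, 5) is absent (z outside [0.5, 14]); the cube at (-3, 8) is absent (z outside [3, 23.5]); Taking the union: only the r=11 cylinder is present, so the union is just that shape — area = 342.24 mm². At z = 2.75: the r=11 cylinder gives a regular 8-gon of circumradius 11 (constant along its height) (area = (8/2)·11.000²·sin(360°/8) = 342.24 mm²); the r=3.5 cylinder at (14.5, 5) contributes a regular 8-gon of circumradius 3.5 (area = (8/2)·3.500²·sin(360°/8) = 34.65 mm²); the cube at (-3, 8) is absent (z outside [3, 23.5]); Merging all regions: the 2 present regions are separate (no shared area or edge), so areas and boundary lengths simply add and each stays a separate island — area = 376.89 mm². Checking containment: at z = 2.75 the cross-section extends beyond the z = 0.25 cross-section by about 34.65 mm².

part overhangs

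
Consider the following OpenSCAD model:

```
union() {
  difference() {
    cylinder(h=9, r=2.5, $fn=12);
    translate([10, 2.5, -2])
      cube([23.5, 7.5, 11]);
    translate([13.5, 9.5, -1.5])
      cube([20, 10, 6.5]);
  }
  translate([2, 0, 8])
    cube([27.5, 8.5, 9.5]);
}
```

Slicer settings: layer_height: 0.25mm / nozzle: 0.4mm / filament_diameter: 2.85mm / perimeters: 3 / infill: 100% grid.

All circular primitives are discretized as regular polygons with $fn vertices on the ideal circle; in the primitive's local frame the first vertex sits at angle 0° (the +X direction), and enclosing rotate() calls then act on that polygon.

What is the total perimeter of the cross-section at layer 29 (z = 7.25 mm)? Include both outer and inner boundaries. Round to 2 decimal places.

15.53 mm

At z = 7.25 mm: the r=2.5 cylinder contributes a regular 12-gon of circumradius 2.5 (perimeter = 2·12·2.500·sin(180°/12) = 15.53 mm); the 23.5×7.5 cube at (10, 2.5) contributes its full rectangle (perimeter 62.00 mm); the cube at (13.5, 9.5) is absent (z outside [-1.5, 5]); Subtracting the remaining from the first: starting from the r=2.5 cylinder, the 23.5×7.5 cube at (10, 2.5) misses the remaining region (no effect) — boundary = 15.53 mm; the cube at (2, 0) is absent (z outside [8, 17.5]); Merging all regions: only that combined region is present, so the union is just that shape — boundary = 15.53 mm. Overall, the cross-section is a single solid region. Total boundary length (outer) = 15.53 mm.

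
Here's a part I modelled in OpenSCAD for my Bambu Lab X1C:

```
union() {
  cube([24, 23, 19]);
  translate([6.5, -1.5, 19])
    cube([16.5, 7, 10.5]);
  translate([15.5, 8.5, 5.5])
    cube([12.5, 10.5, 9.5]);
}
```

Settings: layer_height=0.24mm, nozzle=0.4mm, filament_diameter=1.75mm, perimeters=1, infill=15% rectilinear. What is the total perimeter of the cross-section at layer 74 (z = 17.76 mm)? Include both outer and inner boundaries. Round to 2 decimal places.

At z = 17.76 mm: the cube (footprint 24×23) is included at this height (perimeter 94.00 mm); the cube at (6.5, -1.5) is not intersected at this z (z outside [19, 29.5]); the cube at (15.5, 8.5) does not reach this height (z outside [5.5, 15]); Merging all regions: only the 24×23 cube is present, so the union is just that shape — boundary = 94.00 mm. Overall, the cross-section is a single solid region. Total boundary length (outer) = 94.00 mm.

94.00 mm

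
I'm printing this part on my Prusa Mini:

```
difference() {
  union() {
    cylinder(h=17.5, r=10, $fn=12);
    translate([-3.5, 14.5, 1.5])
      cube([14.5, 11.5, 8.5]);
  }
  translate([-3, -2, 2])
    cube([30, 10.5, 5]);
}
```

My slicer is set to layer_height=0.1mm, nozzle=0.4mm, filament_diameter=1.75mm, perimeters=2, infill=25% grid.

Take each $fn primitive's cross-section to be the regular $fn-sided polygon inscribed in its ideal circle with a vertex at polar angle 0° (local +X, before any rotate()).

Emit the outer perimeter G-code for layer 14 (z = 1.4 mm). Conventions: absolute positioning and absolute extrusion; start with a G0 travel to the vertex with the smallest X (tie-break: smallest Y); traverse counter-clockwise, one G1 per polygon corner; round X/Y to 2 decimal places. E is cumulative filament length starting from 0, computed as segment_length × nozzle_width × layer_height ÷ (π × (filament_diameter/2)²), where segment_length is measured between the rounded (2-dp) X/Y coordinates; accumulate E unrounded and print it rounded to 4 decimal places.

At z = 1.4 mm: the r=10 cylinder gives a regular 12-gon of circumradius 10 (constant along its height); the cube at (-3.5, 14.5) does not reach this height (z outside [1.5, 10]); Combining (union): only the r=10 cylinder is present, so the union is just that shape — 1 connected region; the cube at (-3, -2) is absent (z outside [2, 7]); Taking the first minus the rest: none of the subtracted shapes is present at this height, so that combined region is unchanged — 1 connected region. The outline is a single polygon with 12 vertices. Extrusion per mm of travel: 0.4 × 0.1 / (π × 0.875²) = 0.016630. Accumulating E over each segment gives final E = 1.0330.

G0 X-10.00 Y0.00 Z1.40
G1 X-8.66 Y-5.00 E0.0861
G1 X-5.00 Y-8.66 E0.1722
G1 X0.00 Y-10.00 E0.2582
G1 X5.00 Y-8.66 E0.3443
G1 X8.66 Y-5.00 E0.4304
G1 X10.00 Y0.00 E0.5165
G1 X8.66 Y5.00 E0.6026
G1 X5.00 Y8.66 E0.6887
G1 X0.00 Y10.00 E0.7747
G1 X-5.00 Y8.66 E0.8608
G1 X-8.66 Y5.00 E0.9469
G1 X-10.00 Y0.00 E1.0330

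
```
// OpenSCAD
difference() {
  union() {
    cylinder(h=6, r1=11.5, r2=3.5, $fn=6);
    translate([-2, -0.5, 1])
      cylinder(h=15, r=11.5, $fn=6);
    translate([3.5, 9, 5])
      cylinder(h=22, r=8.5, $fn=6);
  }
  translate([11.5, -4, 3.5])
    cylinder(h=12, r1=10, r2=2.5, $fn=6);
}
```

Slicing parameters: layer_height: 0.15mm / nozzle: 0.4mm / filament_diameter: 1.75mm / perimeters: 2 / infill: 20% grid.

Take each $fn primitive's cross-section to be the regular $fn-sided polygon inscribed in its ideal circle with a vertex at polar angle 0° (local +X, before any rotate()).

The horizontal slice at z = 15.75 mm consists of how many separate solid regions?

At z = 15.75 mm: the cone does not reach this height (z outside [0, 6]); the cylinder at (-2, -0.5): section is a regular 6-gon, circumradius r=11.5; the r=8.5 cylinder at (3.5, 9) gives a regular 6-gon of circumradius 8.5 (constant along its height); Combining (union): the regions partially overlap (shared area 70.27 mm²), so overlapping operands fuse into one piece — 1 connected region; the cone at (11.5, -4) does not reach this height (z outside [3.5, 15.5]); After the difference (first − rest): none of the subtracted shapes is present at this height, so that combined region is unchanged — 1 connected region. The result has 1 disconnected region.

1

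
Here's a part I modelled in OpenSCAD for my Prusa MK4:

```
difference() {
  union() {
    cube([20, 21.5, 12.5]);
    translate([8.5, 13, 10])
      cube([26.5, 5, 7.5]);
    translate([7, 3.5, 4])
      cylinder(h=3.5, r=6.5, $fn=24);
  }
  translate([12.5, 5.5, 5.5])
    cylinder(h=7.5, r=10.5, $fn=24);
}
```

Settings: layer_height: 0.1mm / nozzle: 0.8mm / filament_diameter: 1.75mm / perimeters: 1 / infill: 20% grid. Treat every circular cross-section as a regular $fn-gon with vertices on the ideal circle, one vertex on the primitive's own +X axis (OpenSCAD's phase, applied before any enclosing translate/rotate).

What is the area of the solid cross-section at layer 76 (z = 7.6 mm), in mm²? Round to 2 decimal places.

At z = 7.6 mm: the cube is present — its section is the full 20×21.5 rectangle (area 430.00 mm²); the cube at (8.5, 13) does not reach this height (z outside [10, 17.5]); the cylinder at (7, 3.5) is absent (z outside [4, 7.5]); Combining (union): only the 20×21.5 cube is present, so the union is just that shape — area = 430.00 mm²; the r=10.5 cylinder at (12.5, 5.5) contributes a regular 24-gon of circumradius 10.5 (area = (24/2)·10.500²·sin(360°/24) = 342.42 mm²); Taking the first minus the rest: starting from that combined region (430.00 mm²), the r=10.5 cylinder at (12.5, 5.5) partially overlaps it — only the 252.43 mm² overlap (of its 342.42 mm²) is removed, clipping the outline — area = 177.57 mm². Overall, the cross-section is a single solid region. Net area = 177.57 mm².

177.57 mm²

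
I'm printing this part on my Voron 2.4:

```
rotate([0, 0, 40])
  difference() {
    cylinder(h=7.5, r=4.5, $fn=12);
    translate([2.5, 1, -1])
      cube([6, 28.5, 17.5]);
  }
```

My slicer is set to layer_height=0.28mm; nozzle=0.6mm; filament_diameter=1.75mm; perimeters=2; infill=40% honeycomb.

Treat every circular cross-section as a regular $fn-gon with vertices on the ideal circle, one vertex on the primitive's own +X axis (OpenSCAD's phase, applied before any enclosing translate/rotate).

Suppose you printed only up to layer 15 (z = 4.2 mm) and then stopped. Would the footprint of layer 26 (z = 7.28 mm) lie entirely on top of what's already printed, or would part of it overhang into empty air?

entirely on top

Compare the two slices. At z = 4.2: the r=4.5 cylinder gives a regular 12-gon of circumradius 4.5 (constant along its height) (area = (12/2)·4.500²·sin(360°/12) = 60.75 mm²); the cube at (2.5, 1) is present — its section is the full 6×28.5 rectangle (area 171.00 mm²); Subtracting the remaining from the first: starting from the r=4.5 cylinder (60.75 mm²), the 6×28.5 cube at (2.5, 1) partially overlaps it — only the 2.93 mm² overlap (of its 171.00 mm²) is removed, clipping the outline — area = 57.82 mm²; (whole slice rotated 40° about Z — lengths, areas and connectivity unchanged). At z = 7.28: the cylinder: section is a regular 12-gon, circumradius r=4.5 (area = (12/2)·4.500²·sin(360°/12) = 60.75 mm²); the cube at (2.5, 1) (footprint 6×28.5) is included at this height (area 171.00 mm²); After the difference (first − rest): starting from the r=4.5 cylinder (60.75 mm²), the 6×28.5 cube at (2.5, 1) partially overlaps it — only the 2.93 mm² overlap (of its 171.00 mm²) is removed, clipping the outline — area = 57.82 mm²; (rotated 40° about Z; rotation is an isometry so areas/perimeters/island counts are preserved). Checking containment: the cross-section at z = 7.28 is a subset of the cross-section at z = 4.2.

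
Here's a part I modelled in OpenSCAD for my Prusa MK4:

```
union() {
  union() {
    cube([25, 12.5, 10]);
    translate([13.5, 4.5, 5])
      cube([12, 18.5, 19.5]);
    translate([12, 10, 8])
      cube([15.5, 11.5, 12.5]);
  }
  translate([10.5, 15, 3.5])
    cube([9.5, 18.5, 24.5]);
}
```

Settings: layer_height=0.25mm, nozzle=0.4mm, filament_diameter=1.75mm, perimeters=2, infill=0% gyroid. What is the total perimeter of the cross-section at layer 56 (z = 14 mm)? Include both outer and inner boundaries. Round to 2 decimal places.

At z = 14 mm: the cube is not intersected at this z (z outside [0, 10]); the cube at (13.5, 4.5) is present — its section is the full 12×18.5 rectangle (perimeter 61.00 mm); the cube at (12, 10) (footprint 15.5×11.5) is included at this height (perimeter 54.00 mm); Taking the union: the regions partially overlap (shared area 138.00 mm²), so the edge portions inside another operand are dropped and the merged outline is re-measured after clipping — boundary = 68.00 mm; the 9.5×18.5 cube at (10.5, 15) contributes its full rectangle (perimeter 56.00 mm); Taking the union: the regions partially overlap (shared area 61.75 mm²), so the edge portions inside another operand are dropped and the merged outline is re-measured after clipping — boundary = 92.00 mm. Overall, the cross-section is a single solid region. Total boundary length (outer) = 92.00 mm.

92.00 mm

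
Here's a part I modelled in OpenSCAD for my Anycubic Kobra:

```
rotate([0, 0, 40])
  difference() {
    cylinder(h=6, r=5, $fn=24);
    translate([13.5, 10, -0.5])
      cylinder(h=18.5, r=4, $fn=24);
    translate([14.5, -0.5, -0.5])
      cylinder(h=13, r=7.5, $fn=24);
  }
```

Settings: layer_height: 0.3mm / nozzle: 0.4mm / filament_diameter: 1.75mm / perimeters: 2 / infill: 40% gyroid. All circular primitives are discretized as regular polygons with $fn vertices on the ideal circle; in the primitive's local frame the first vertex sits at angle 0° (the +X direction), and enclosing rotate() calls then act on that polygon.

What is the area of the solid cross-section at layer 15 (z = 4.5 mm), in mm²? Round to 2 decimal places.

At z = 4.5 mm: the cylinder: section is a regular 24-gon, circumradius r=5 (area = (24/2)·5.000²·sin(360°/24) = 77.65 mm²); the cylinder at (13.5, 10): section is a regular 24-gon, circumradius r=4 (area = (24/2)·4.000²·sin(360°/24) = 49.69 mm²); the cylinder at (14.5, -0.5): section is a regular 24-gon, circumradius r=7.5 (area = (24/2)·7.500²·sin(360°/24) = 174.70 mm²); Taking the first minus the rest: starting from the r=5 cylinder (77.65 mm²), the r=4 cylinder at (13.5, 10) misses the remaining region (no effect); the r=7.5 cylinder at (14.5, -0.5) misses the remaining region (no effect) — area = 77.65 mm²; (whole slice rotated 40° about Z — lengths, areas and connectivity unchanged). Overall, the cross-section is a single solid region. Net area = 77.65 mm².

77.65 mm²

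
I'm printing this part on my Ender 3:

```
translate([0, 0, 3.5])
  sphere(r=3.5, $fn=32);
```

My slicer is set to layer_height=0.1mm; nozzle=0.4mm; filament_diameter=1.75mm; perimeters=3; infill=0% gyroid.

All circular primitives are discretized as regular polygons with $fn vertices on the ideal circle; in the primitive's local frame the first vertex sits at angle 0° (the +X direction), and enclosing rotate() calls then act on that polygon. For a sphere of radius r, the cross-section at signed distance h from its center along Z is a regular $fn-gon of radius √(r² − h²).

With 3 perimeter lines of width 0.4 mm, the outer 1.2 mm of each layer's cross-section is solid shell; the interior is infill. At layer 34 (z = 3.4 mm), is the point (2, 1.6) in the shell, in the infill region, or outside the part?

At z = 3.4 mm: the r=3.5 sphere slices to a regular 32-gon of circumradius 3.499 (√(r²−h²) with h=0.1 from center). Overall, the cross-section is a single solid region. The nearest boundary edge runs (2.91, 1.94)→(2.47, 2.47); distance from the point to it = 0.92 mm. The point is inside the cross-section, 0.92 mm from the nearest boundary — within the 1.2 mm shell band (3 × 0.4).

shell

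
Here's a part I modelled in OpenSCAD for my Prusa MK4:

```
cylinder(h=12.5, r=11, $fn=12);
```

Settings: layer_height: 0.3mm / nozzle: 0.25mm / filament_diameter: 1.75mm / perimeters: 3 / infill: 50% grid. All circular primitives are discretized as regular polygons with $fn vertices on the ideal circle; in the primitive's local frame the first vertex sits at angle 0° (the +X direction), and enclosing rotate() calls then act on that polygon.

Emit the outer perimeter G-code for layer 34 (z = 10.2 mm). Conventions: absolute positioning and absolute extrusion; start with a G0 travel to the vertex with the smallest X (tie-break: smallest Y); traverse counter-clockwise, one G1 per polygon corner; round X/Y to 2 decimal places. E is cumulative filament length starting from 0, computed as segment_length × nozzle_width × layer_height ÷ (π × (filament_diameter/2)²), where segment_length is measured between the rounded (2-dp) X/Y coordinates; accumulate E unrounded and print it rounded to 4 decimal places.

At z = 10.2 mm: the cylinder: section is a regular 12-gon, circumradius r=11. The outline is a single polygon with 12 vertices. Extrusion per mm of travel: 0.25 × 0.3 / (π × 0.875²) = 0.031181. Accumulating E over each segment gives final E = 2.1310.

G0 X-11.00 Y0.00 Z10.20
G1 X-9.53 Y-5.50 E0.1775
G1 X-5.50 Y-9.53 E0.3552
G1 X0.00 Y-11.00 E0.5327
G1 X5.50 Y-9.53 E0.7103
G1 X9.53 Y-5.50 E0.8880
G1 X11.00 Y0.00 E1.0655
G1 X9.53 Y5.50 E1.2430
G1 X5.50 Y9.53 E1.4207
G1 X0.00 Y11.00 E1.5982
G1 X-5.50 Y9.53 E1.7758
G1 X-9.53 Y5.50 E1.9535
G1 X-11.00 Y0.00 E2.1310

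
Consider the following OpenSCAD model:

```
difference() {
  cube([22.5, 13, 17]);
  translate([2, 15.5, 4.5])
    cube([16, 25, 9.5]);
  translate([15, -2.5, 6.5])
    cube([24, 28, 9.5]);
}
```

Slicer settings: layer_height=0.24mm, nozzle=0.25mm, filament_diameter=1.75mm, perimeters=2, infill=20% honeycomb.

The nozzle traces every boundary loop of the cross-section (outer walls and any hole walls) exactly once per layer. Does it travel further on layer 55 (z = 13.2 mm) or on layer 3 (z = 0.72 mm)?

Layer 55 (z = 13.2): the cube is present — its section is the full 22.5×13 rectangle (perimeter 71.00 mm); the 16×25 cube at (2, 15.5) contributes its full rectangle (perimeter 82.00 mm); the cube at (15, -2.5) is present — its section is the full 24×28 rectangle (perimeter 104.00 mm); Taking the first minus the rest: starting from the 22.5×13 cube, the 16×25 cube at (2, 15.5) misses the remaining region (no effect); the 24×28 cube at (15, -2.5) partially overlaps it — only the 97.50 mm² overlap (of its 672.00 mm²) is removed, clipping the outline — boundary = 56.00 mm. So its perimeter = 56.00 mm. Layer 3 (z = 0.72): the cube is present — its section is the full 22.5×13 rectangle (perimeter 71.00 mm); the cube at (2, 15.5) is absent (z outside [4.5, 14]); the cube at (15, -2.5) is absent (z outside [6.5, 16]); Subtracting the remaining from the first: none of the subtracted shapes is present at this height, so the 22.5×13 cube is unchanged — boundary = 71.00 mm. So its perimeter = 71.00 mm. Layer 3 is larger (71.00 vs 56.00 mm).

layer 3 (z = 0.72 mm)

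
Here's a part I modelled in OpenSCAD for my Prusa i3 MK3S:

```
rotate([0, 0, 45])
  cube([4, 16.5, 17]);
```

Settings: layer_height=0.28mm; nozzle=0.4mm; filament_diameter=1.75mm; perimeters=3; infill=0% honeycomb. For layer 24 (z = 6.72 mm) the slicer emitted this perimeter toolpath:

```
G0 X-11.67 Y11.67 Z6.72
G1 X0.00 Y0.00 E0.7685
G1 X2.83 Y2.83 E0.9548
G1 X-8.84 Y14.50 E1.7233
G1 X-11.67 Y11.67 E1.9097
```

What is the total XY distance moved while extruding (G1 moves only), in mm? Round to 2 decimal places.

41.01 mm

Sum the Euclidean lengths of each G1 segment: total = 41.01 mm.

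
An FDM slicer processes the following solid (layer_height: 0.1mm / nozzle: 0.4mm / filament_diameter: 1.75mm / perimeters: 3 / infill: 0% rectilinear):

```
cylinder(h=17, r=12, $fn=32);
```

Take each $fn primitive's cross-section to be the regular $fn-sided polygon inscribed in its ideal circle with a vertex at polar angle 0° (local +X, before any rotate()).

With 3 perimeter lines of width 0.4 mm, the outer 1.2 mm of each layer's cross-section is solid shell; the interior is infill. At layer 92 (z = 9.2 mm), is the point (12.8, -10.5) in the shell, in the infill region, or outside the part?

At z = 9.2 mm: the r=12 cylinder contributes a regular 32-gon of circumradius 12. Overall, the cross-section is a single solid region. The nearest boundary edge runs (8.49, -8.49)→(9.98, -6.67); distance from the point to it = 4.61 mm. The point is not inside any of the regions above, so it lies outside the cross-section (4.61 mm from the nearest boundary).

outside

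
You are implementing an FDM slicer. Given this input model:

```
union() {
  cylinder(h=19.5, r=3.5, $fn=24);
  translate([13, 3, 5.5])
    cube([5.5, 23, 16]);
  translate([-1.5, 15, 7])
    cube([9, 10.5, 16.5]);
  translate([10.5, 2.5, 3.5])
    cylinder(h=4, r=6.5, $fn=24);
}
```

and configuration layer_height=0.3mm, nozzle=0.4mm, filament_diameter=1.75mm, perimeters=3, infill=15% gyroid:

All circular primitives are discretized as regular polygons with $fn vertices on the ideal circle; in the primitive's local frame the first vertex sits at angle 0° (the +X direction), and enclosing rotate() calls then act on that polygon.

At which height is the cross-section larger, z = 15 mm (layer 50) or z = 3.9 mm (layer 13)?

layer 50 (z = 15 mm)

Layer 50 (z = 15): the r=3.5 cylinder gives a regular 24-gon of circumradius 3.5 (constant along its height) (area = (24/2)·3.500²·sin(360°/24) = 38.05 mm²); the 5.5×23 cube at (13, 3) contributes its full rectangle (area 126.50 mm²); the cube at (-1.5, 15) (footprint 9×10.5) is included at this height (area 94.50 mm²); the cylinder at (10.5, 2.5) is absent (z outside [3.5, 7.5]); Combining (union): the 3 present regions are separate (no shared area or edge), so areas and boundary lengths simply add and each stays a separate island — area = 259.05 mm². So its area = 259.05 mm². Layer 13 (z = 3.9): the r=3.5 cylinder contributes a regular 24-gon of circumradius 3.5 (area = (24/2)·3.500²·sin(360°/24) = 38.05 mm²); the cube at (13, 3) does not reach this height (z outside [5.5, 21.5]); the cube at (-1.5, 15) is not intersected at this z (z outside [7, 23.5]); the r=6.5 cylinder at (10.5, 2.5) contributes a regular 24-gon of circumradius 6.5 (area = (24/2)·6.500²·sin(360°/24) = 131.22 mm²); Combining (union): the 2 present regions are separate (no shared area or edge), so areas and boundary lengths simply add and each stays a separate island — area = 169.27 mm². So its area = 169.27 mm². Layer 50 is larger (259.05 vs 169.27 mm²).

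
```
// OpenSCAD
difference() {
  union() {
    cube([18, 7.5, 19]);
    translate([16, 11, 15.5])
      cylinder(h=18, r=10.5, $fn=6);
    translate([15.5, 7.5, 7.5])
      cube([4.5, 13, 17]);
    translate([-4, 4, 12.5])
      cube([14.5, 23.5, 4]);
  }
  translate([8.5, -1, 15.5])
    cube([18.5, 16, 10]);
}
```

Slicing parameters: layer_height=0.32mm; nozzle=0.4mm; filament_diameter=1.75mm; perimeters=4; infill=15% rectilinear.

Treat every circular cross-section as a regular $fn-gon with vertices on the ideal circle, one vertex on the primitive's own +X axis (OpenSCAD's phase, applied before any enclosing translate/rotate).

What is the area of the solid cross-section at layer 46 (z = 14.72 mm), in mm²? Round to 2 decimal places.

497.50 mm²

At z = 14.72 mm: the cube is present — its section is the full 18×7.5 rectangle (area 135.00 mm²); the cylinder at (16, 11) is not intersected at this z (z outside [15.5, 33.5]); the cube at (15.5, 7.5) is present — its section is the full 4.5×13 rectangle (area 58.50 mm²); the 14.5×23.5 cube at (-4, 4) contributes its full rectangle (area 340.75 mm²); Merging all regions: the regions partially overlap — summed areas 534.25 mm² minus the doubly-counted overlap 36.75 mm² gives 497.50 mm² — area = 497.50 mm²; the cube at (8.5, -1) is not intersected at this z (z outside [15.5, 25.5]); Taking the first minus the rest: none of the subtracted shapes is present at this height, so that combined region is unchanged — area = 497.50 mm². Overall, the cross-section is a single solid region. Net area = 497.50 mm².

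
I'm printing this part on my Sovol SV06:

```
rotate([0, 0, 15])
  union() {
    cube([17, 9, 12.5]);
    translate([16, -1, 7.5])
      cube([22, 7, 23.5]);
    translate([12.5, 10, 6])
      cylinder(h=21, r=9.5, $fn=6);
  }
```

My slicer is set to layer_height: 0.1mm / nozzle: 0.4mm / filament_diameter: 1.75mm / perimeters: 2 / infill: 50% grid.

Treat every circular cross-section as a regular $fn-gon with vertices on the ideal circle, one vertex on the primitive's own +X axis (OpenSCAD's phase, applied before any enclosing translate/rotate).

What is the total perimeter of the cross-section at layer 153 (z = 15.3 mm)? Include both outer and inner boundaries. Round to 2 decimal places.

At z = 15.3 mm: the cube is not intersected at this z (z outside [0, 12.5]); the cube at (16, -1) (footprint 22×7) is included at this height (perimeter 58.00 mm); the r=9.5 cylinder at (12.5, 10) contributes a regular 6-gon of circumradius 9.5 (perimeter = 2·6·9.500·sin(180°/6) = 57.00 mm); Merging all regions: the regions partially overlap (shared area 10.44 mm²), so the edge portions inside another operand are dropped and the merged outline is re-measured after clipping — boundary = 100.95 mm; (whole slice rotated 15° about Z — lengths, areas and connectivity unchanged). Overall, the cross-section is a single solid region. Total boundary length (outer) = 100.95 mm.

100.95 mm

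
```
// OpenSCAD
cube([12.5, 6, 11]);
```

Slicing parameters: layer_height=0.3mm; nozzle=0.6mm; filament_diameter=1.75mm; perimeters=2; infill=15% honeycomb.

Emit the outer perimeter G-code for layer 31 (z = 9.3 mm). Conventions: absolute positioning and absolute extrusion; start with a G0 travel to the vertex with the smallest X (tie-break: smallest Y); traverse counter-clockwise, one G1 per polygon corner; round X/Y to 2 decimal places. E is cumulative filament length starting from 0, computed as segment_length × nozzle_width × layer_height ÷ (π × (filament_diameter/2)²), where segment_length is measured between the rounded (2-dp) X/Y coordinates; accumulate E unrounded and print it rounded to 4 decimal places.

At z = 9.3 mm: the 12.5×6 cube contributes its full rectangle. The outline is a single polygon with 4 vertices. Extrusion per mm of travel: 0.6 × 0.3 / (π × 0.875²) = 0.074835. Accumulating E over each segment gives final E = 2.7689.

G0 X0.00 Y0.00 Z9.30
G1 X12.50 Y0.00 E0.9354
G1 X12.50 Y6.00 E1.3845
G1 X0.00 Y6.00 E2.3199
G1 X0.00 Y0.00 E2.7689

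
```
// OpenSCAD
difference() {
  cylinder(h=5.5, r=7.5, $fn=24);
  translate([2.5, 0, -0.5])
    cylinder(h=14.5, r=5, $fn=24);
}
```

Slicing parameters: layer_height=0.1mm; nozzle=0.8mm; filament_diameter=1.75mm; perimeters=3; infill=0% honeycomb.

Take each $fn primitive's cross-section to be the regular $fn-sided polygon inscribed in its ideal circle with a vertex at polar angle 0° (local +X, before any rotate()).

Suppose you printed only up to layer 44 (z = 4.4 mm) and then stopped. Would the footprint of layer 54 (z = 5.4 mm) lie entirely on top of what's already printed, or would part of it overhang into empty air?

entirely on top

Compare the two slices. At z = 4.4: the r=7.5 cylinder gives a regular 24-gon of circumradius 7.5 (constant along its height) (area = (24/2)·7.500²·sin(360°/24) = 174.70 mm²); the r=5 cylinder at (2.5, 0) gives a regular 24-gon of circumradius 5 (constant along its height) (area = (24/2)·5.000²·sin(360°/24) = 77.65 mm²); Taking the first minus the rest: starting from the r=7.5 cylinder (174.70 mm²), the r=5 cylinder at (2.5, 0) lies inside it touching the edge (removes its full 77.65 mm²) — area = 97.06 mm². At z = 5.4: the r=7.5 cylinder gives a regular 24-gon of circumradius 7.5 (constant along its height) (area = (24/2)·7.500²·sin(360°/24) = 174.70 mm²); the r=5 cylinder at (2.5, 0) contributes a regular 24-gon of circumradius 5 (area = (24/2)·5.000²·sin(360°/24) = 77.65 mm²); Taking the first minus the rest: starting from the r=7.5 cylinder (174.70 mm²), the r=5 cylinder at (2.5, 0) lies inside it touching the edge (removes its full 77.65 mm²) — area = 97.06 mm². Checking containment: the cross-section at z = 5.4 is a subset of the cross-section at z = 4.4.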